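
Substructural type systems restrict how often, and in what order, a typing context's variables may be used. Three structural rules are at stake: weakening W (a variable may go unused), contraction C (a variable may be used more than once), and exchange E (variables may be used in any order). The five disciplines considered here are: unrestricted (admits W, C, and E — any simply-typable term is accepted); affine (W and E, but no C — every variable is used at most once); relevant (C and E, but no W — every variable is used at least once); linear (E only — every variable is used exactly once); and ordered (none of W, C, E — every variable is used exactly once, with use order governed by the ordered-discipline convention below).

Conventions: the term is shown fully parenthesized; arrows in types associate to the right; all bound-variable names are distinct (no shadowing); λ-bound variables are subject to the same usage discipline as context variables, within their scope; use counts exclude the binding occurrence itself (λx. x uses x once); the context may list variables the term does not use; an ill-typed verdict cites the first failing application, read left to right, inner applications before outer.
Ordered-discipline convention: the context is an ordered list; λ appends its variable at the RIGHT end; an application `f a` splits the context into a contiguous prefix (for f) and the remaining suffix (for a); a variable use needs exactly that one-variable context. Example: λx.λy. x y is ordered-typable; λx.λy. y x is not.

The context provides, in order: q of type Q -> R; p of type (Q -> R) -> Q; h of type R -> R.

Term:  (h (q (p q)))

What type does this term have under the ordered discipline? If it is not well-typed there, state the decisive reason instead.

not well-typed under ordered — uses contraction: q ×2
variable uses: q: 2; p: 1; h: 1
order of uses: h, q, p, q
typing: the term checks, with type R
per-discipline verdicts: ordered ✗, linear ✗, affine ✗, relevant ✓, unrestricted ✓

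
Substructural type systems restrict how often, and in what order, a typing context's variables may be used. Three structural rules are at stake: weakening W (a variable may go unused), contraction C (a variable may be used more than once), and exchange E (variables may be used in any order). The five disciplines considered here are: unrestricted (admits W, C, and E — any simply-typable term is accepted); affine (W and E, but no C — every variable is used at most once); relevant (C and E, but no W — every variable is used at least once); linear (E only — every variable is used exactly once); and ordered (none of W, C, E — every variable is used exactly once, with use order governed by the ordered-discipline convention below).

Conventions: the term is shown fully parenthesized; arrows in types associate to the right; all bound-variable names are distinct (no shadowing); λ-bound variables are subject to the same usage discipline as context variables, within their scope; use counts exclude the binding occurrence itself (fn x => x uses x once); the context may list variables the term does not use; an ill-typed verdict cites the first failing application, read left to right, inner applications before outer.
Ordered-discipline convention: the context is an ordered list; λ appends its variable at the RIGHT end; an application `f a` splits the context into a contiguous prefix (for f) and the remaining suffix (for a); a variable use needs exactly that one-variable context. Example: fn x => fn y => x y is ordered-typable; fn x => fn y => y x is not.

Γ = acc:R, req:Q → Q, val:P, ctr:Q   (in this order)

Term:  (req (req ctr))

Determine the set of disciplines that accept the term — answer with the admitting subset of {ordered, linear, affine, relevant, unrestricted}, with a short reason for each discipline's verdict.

accepted by: unrestricted
variable uses: acc ×0, req ×2, val ×0, ctr ×1
uses in reading order: req, req, ctr
typing: well-typed at Q
ordered: ✗, uses contraction: req ×2; acc, val left unused
linear: ✗, uses contraction: req ×2; acc, val left unused
affine: ✗, uses contraction: req ×2
relevant: ✗, acc, val left unused
unrestricted: ✓, typability at Q is all that's needed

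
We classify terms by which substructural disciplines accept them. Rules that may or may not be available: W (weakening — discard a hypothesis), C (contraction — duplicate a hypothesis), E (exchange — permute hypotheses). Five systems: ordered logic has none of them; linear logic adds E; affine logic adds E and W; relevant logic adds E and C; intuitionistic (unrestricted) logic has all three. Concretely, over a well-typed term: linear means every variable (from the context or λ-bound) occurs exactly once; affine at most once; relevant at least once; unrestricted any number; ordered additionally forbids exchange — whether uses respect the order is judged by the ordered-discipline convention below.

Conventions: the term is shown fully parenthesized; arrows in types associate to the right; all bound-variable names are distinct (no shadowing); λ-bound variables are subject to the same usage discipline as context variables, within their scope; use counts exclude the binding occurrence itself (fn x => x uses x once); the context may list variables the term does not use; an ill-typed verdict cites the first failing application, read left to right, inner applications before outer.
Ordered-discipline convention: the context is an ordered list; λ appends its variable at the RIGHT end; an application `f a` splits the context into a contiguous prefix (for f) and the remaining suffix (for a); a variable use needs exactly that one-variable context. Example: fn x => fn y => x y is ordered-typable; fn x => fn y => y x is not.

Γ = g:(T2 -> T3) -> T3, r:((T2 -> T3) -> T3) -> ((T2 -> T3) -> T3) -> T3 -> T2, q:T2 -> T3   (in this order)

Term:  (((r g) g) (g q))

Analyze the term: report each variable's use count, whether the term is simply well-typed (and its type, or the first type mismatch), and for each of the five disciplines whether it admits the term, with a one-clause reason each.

use counts: g ×3, r ×1, q ×1
left-to-right use order: r, g, g, g, q
typing: the term checks, with type T2
ordered: ✗ — uses contraction: g ×3
linear: ✗ — uses contraction: g ×3
affine: ✗ — uses contraction: g ×3
relevant: ✓ — g, r, q: all used, weakening unneeded
unrestricted: ✓ — typability at T2 is all that's needed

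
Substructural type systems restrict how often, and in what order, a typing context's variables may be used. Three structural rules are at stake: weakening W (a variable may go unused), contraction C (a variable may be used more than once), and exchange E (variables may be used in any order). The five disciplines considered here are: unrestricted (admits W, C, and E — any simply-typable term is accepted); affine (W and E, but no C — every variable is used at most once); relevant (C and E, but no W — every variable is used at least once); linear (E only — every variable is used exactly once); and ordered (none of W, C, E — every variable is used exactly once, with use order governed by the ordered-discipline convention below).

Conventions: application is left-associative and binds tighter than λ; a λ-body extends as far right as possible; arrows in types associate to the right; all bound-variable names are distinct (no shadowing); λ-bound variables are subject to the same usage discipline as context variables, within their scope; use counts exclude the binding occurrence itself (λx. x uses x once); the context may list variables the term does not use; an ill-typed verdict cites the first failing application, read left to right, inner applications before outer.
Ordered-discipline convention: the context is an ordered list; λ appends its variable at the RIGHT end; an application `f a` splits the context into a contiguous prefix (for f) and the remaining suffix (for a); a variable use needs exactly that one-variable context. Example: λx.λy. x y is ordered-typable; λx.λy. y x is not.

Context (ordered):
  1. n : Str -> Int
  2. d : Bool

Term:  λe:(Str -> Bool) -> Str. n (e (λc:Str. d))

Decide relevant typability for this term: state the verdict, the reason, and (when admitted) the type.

no — c left unused
use counts: n: 1×; d: 1×; e (bound): 1×; c (bound): 0×
left-to-right use order: n, e, d
typing: ✓ — ((Str -> Bool) -> Str) -> Int
all disciplines: ordered ✗ | linear ✗ | affine ✓ | relevant ✗ | unrestricted ✓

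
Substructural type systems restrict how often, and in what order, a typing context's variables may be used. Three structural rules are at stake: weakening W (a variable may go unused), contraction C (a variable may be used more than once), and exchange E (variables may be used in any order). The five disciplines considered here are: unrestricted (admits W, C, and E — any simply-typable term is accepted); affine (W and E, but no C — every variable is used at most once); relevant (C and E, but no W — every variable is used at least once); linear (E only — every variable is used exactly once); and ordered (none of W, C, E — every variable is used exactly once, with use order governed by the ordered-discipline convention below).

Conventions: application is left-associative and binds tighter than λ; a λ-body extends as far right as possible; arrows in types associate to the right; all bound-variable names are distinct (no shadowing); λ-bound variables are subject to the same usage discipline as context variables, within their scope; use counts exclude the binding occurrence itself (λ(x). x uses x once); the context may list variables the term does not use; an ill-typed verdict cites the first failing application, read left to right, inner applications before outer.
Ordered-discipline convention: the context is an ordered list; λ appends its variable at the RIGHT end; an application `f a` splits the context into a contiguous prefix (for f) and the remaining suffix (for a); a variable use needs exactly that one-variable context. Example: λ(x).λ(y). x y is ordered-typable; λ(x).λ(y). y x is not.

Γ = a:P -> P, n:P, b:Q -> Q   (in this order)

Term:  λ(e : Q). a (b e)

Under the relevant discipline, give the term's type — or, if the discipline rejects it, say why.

not well-typed under relevant — the type mismatch rejects it
use counts: a: 1×; n: 0×; b: 1×; e [bound]: 1×
left-to-right use order: a, b, e
typing: ill-typed: a function awaiting P gets Q
summary: ordered ✗ · linear ✗ · affine ✗ · relevant ✗ · unrestricted ✗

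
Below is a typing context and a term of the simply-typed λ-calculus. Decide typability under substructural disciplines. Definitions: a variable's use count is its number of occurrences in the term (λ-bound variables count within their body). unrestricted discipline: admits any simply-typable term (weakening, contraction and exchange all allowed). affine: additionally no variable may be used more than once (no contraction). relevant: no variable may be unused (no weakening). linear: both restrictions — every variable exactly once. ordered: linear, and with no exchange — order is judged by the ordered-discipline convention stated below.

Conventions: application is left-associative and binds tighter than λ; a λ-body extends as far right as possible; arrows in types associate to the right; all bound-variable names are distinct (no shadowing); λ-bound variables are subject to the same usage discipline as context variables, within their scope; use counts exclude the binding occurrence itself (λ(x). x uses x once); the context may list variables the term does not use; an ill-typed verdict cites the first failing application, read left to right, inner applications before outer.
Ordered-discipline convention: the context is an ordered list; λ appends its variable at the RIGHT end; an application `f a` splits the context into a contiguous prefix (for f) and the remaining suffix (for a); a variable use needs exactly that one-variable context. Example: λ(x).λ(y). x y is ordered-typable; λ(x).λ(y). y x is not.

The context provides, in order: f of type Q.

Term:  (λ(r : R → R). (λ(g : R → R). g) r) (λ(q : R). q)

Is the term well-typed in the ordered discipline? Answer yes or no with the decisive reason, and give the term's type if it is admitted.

no — f never used (weakening)
counts: f=0; r [bound]=1; g [bound]=1; q [bound]=1
left-to-right use order: g, r, q
typing: ✓ — R → R
all disciplines: ordered ✗, linear ✗, affine ✓, relevant ✗, unrestricted ✓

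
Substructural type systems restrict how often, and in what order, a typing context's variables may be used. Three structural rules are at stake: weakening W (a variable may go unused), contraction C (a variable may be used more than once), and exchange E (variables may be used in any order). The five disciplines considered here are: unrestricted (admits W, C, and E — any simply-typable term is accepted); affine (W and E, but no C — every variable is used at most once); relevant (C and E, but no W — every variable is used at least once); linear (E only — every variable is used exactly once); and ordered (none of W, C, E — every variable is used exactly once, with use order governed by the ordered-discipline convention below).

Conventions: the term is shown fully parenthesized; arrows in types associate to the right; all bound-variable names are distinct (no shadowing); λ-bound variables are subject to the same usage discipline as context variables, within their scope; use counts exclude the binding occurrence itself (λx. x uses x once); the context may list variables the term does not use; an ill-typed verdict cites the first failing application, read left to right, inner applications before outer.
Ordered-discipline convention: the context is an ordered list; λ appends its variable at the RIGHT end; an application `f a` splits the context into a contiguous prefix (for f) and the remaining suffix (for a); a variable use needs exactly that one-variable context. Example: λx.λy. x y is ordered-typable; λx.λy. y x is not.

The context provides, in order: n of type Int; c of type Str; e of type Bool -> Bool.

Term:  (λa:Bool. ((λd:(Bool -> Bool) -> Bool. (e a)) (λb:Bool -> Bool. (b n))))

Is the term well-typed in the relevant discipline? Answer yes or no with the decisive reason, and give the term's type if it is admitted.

no — not simply typable
usage: n ×1, c ×0, e ×1, a (bound) ×1, d (bound) ×0, b (bound) ×1
order of uses: e, a, b, n
typing: ill-typed: an argument Int mismatches the expected Bool
all disciplines: ordered ✗ | linear ✗ | affine ✗ | relevant ✗ | unrestricted ✗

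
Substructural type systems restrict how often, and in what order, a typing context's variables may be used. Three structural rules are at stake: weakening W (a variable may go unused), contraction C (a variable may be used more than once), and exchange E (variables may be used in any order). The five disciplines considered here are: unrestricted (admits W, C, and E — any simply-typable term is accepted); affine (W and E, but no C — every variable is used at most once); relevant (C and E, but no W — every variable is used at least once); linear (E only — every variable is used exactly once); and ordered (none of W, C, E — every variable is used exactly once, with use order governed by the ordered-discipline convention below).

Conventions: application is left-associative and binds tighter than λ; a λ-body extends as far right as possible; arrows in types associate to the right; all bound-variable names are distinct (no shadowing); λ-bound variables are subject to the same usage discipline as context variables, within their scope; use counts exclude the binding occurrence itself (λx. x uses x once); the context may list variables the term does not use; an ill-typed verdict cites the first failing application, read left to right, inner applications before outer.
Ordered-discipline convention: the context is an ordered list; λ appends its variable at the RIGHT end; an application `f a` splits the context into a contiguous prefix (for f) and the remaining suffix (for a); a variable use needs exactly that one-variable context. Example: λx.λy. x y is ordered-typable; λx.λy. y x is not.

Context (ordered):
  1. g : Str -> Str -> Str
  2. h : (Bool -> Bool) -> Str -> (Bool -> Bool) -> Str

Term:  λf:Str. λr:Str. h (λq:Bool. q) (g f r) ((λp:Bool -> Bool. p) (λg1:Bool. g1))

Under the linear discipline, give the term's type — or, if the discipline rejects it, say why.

term : Str -> Str -> Str
variable uses: g ×1, h ×1, f (λ-bound) ×1, r (λ-bound) ×1, q (λ-bound) ×1, p (λ-bound) ×1, g1 (λ-bound) ×1
uses in reading order: h, q, g, f, r, p, g1
typing: the term checks, with type Str -> Str -> Str
per-discipline verdicts: ordered ✗; linear ✓; affine ✓; relevant ✓; unrestricted ✓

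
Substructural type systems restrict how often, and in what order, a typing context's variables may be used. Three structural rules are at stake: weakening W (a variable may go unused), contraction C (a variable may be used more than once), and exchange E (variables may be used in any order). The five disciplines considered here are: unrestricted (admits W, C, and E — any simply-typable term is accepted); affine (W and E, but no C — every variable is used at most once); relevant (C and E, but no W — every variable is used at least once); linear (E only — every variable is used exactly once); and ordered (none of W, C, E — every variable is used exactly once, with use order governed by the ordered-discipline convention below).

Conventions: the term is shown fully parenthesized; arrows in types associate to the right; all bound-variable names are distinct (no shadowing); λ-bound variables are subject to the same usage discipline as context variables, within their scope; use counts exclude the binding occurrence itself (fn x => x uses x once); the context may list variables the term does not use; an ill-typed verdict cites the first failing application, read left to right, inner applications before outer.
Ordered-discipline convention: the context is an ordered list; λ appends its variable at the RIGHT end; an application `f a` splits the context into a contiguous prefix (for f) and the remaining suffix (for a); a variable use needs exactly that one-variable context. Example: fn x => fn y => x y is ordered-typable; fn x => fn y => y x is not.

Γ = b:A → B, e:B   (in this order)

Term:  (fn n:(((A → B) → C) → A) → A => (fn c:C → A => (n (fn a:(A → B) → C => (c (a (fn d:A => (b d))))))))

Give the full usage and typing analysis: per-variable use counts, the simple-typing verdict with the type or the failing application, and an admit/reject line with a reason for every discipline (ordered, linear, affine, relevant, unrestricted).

use counts: b: 1×, e: 0×, n [bound]: 1×, c [bound]: 1×, a [bound]: 1×, d [bound]: 1×
left-to-right use order: n, c, a, b, d
typing: well-typed at ((((A → B) → C) → A) → A) → (C → A) → A
ordered ✗ (e never used (weakening))
linear ✗ (e never used (weakening))
affine ✓ (none of b, e, n, c, a, d used more than once)
relevant ✗ (e never used (weakening))
unrestricted ✓ (typability at ((((A → B) → C) → A) → A) → (C → A) → A is all that's needed)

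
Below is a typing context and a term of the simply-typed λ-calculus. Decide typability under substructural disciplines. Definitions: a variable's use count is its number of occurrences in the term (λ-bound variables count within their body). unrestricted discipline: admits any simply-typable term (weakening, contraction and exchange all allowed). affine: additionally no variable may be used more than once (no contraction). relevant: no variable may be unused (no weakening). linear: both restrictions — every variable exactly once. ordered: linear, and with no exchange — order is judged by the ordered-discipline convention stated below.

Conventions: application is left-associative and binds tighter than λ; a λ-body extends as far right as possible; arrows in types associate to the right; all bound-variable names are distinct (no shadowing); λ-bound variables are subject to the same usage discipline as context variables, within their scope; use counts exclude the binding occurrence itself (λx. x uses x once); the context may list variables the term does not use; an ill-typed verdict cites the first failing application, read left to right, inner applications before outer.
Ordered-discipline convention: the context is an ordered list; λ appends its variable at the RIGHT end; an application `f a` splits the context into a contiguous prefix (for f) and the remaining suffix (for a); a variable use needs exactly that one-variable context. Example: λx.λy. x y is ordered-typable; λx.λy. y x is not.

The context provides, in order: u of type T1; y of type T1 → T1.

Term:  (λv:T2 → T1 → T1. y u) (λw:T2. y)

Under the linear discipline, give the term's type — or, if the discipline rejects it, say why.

not well-typed under linear — y ×2 used more than once (contraction); unused: v, w — weakening required
usage: u ×1, y ×2, v (λ-bound) ×0, w (λ-bound) ×0
use order (left to right): y, u, y
typing: ✓ — T1
all disciplines: ordered ✗, linear ✗, affine ✗, relevant ✗, unrestricted ✓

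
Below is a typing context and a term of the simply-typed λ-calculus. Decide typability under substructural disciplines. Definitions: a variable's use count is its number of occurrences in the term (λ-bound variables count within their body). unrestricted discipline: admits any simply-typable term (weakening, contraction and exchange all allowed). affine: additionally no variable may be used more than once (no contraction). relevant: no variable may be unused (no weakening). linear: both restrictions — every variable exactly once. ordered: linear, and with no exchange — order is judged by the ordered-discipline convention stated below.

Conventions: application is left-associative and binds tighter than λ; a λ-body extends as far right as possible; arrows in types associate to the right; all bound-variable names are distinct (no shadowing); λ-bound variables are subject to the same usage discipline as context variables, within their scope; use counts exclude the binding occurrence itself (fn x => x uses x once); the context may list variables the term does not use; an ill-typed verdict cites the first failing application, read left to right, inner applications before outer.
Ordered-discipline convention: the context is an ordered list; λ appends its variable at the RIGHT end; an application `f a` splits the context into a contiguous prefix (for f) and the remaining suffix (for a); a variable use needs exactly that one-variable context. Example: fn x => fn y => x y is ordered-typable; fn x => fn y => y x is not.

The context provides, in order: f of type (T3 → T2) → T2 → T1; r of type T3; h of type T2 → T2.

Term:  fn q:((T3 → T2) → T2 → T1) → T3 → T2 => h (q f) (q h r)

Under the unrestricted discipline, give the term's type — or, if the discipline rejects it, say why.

not well-typed under unrestricted — the type mismatch rejects it
usage: f ×1, r ×1, h ×2, q (bound) ×2
order of uses: h, q, f, q, h, r
typing: ill-typed: an argument T3 → T2 mismatches the expected T2
per-discipline verdicts: ordered ✗, linear ✗, affine ✗, relevant ✗, unrestricted ✗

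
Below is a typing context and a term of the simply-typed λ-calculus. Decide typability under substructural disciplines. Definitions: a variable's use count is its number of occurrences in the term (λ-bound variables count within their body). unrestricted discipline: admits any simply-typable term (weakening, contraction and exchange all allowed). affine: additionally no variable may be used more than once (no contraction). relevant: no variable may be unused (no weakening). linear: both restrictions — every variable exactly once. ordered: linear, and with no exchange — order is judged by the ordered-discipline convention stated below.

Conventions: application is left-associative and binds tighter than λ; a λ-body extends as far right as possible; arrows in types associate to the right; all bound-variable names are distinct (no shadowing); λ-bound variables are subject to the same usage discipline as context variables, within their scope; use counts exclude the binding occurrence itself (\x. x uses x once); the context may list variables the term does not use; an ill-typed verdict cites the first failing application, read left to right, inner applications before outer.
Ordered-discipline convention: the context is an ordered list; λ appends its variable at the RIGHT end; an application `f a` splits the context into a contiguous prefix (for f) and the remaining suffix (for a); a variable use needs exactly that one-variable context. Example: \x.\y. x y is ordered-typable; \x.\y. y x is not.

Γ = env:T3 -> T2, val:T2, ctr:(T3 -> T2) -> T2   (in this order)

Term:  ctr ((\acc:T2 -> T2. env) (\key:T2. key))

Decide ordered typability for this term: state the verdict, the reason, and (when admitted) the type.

no — needs weakening: val, acc unused
counts: env: 1, val: 0, ctr: 1, acc (bound): 0, key (bound): 1
uses in reading order: ctr, env, key
typing: ✓ — T2
all disciplines: ordered ✗; linear ✗; affine ✓; relevant ✗; unrestricted ✓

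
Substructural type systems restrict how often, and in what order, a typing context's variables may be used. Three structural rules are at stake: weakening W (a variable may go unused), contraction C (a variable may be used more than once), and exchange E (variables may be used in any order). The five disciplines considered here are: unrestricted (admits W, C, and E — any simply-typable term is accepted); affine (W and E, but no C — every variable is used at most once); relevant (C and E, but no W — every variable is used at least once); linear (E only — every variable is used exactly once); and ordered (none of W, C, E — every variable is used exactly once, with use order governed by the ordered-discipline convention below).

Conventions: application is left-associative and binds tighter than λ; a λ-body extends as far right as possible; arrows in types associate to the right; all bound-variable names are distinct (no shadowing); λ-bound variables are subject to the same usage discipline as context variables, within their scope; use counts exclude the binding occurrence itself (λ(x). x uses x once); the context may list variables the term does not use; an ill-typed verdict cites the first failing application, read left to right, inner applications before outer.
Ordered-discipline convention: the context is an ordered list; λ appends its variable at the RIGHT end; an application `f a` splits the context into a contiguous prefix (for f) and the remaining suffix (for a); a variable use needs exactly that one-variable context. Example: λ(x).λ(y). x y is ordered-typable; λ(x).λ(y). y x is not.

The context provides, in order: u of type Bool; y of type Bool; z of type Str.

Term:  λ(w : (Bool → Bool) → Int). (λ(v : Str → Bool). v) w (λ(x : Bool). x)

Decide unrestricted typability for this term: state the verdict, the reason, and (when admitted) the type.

no — fails simple typing
variable uses: u ×0; y ×0; z ×0; w (λ-bound) ×1; v (λ-bound) ×1; x (λ-bound) ×1
order of uses: v, w, x
typing: ill-typed: a function awaiting Str → Bool gets (Bool → Bool) → Int
per-discipline verdicts: ordered ✗; linear ✗; affine ✗; relevant ✗; unrestricted ✗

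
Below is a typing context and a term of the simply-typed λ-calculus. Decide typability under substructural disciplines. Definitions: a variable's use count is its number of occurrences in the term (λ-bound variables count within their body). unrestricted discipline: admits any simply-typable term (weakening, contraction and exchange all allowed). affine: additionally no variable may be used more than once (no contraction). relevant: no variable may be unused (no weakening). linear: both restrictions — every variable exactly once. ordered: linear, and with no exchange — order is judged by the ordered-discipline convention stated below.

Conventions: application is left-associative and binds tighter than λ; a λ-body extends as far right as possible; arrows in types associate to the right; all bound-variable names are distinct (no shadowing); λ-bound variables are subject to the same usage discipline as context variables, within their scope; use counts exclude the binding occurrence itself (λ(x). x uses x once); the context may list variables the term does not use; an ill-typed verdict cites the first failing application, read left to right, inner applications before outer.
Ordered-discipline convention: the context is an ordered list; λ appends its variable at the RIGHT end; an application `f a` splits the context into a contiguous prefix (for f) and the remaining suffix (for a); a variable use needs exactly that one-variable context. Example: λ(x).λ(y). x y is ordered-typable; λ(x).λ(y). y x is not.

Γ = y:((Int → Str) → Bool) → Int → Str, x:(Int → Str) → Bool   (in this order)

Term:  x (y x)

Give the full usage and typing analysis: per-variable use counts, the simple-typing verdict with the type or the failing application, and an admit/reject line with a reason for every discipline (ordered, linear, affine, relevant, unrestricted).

variable uses: y=1; x=2
left-to-right use order: x, y, x
typing: the term checks, with type Bool
ordered ✗ (x ×2 used more than once (contraction))
linear ✗ (x ×2 used more than once (contraction))
affine ✗ (x ×2 used more than once (contraction))
relevant ✓ (y, x: all used, weakening unneeded)
unrestricted ✓ (typability at Bool is all that's needed)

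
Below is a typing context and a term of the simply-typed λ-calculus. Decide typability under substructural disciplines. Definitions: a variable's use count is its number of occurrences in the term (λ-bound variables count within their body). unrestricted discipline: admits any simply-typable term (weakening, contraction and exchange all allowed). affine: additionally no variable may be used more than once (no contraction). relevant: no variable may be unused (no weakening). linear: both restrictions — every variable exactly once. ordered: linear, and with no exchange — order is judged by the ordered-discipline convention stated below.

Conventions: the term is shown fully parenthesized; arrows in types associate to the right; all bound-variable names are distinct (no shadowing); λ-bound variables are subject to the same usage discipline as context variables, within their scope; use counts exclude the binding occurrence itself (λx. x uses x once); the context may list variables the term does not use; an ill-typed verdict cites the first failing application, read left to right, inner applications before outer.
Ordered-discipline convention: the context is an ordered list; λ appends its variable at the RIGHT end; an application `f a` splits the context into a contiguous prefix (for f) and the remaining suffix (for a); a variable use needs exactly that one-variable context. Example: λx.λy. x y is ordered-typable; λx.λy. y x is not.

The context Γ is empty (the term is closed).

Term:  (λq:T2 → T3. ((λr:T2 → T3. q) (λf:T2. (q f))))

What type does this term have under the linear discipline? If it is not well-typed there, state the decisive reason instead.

not well-typed under linear — repeated use of q ×2; unused: r — weakening required
counts: q (λ-bound) ×2, r (λ-bound) ×0, f (λ-bound) ×1
use order (left to right): q, q, f
typing: ✓ — (T2 → T3) → T2 → T3
across the five disciplines: ordered ✗ · linear ✗ · affine ✗ · relevant ✗ · unrestricted ✓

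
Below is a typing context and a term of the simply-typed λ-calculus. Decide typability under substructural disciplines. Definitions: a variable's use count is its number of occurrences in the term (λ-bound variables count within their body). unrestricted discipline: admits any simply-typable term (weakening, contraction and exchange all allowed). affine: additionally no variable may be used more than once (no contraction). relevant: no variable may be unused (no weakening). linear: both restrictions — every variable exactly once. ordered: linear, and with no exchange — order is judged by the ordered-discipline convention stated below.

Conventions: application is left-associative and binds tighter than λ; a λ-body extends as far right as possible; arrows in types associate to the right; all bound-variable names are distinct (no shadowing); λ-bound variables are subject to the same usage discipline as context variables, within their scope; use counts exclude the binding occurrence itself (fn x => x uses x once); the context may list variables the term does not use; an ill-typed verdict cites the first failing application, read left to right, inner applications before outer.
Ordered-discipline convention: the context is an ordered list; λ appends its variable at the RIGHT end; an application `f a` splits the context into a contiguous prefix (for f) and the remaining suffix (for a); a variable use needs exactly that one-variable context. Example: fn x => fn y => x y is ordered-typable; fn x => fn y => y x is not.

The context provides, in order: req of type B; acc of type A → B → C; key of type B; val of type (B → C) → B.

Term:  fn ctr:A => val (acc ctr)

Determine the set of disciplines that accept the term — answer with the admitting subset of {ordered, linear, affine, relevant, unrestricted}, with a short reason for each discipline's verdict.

admitted in: affine, unrestricted
variable uses: req: 0×; acc: 1×; key: 0×; val: 1×; ctr (bound): 1×
use order (left to right): val, acc, ctr
typing: the term checks, with type A → B
ordered: ✗ — needs weakening: req, key unused
linear: ✗ — needs weakening: req, key unused
affine: ✓ — req, acc, key, val, ctr: no repeats, contraction unneeded
relevant: ✗ — needs weakening: req, key unused
unrestricted: ✓ — well-typed at A → B; no restrictions here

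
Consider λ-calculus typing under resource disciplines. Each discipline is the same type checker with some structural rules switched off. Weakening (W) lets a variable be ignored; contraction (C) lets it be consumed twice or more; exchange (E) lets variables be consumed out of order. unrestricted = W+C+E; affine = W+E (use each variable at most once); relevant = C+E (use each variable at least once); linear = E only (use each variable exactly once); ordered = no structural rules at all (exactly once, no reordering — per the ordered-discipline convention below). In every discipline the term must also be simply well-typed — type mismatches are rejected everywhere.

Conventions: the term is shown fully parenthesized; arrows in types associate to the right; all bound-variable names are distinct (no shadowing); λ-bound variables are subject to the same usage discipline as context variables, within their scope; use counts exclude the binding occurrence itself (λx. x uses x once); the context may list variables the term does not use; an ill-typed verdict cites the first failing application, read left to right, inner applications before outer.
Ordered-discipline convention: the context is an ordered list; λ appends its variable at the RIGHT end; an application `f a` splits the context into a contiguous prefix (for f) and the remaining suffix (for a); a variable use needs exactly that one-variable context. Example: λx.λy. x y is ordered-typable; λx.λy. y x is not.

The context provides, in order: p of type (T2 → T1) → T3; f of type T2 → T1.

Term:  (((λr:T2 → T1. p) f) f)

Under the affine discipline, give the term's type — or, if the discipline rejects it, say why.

not well-typed under affine — f ×2 used more than once (contraction)
usage: p: 1; f: 2; r [bound]: 0
left-to-right use order: p, f, f
typing: ✓ — T3
all disciplines: ordered ✗, linear ✗, affine ✗, relevant ✗, unrestricted ✓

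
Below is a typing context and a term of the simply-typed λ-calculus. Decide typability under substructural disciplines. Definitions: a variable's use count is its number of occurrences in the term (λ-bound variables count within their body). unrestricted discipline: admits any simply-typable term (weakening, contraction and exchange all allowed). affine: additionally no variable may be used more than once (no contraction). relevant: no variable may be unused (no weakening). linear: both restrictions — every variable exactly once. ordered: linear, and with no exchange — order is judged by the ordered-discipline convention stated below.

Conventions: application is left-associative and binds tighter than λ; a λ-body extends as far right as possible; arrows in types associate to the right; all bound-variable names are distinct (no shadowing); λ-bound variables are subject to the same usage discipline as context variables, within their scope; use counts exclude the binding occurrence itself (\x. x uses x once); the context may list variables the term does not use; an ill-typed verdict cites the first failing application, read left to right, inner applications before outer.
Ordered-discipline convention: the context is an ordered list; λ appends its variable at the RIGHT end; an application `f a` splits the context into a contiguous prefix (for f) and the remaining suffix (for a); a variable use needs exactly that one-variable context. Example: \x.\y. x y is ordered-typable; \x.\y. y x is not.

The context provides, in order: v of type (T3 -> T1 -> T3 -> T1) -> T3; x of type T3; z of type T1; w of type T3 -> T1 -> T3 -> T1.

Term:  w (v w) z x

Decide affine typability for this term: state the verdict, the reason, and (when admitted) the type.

no — needs contraction — w ×2
usage: v ×1; x ×1; z ×1; w ×2
left-to-right use order: w, v, w, z, x
typing: well-typed at T1
summary: ordered ✗ · linear ✗ · affine ✗ · relevant ✓ · unrestricted ✓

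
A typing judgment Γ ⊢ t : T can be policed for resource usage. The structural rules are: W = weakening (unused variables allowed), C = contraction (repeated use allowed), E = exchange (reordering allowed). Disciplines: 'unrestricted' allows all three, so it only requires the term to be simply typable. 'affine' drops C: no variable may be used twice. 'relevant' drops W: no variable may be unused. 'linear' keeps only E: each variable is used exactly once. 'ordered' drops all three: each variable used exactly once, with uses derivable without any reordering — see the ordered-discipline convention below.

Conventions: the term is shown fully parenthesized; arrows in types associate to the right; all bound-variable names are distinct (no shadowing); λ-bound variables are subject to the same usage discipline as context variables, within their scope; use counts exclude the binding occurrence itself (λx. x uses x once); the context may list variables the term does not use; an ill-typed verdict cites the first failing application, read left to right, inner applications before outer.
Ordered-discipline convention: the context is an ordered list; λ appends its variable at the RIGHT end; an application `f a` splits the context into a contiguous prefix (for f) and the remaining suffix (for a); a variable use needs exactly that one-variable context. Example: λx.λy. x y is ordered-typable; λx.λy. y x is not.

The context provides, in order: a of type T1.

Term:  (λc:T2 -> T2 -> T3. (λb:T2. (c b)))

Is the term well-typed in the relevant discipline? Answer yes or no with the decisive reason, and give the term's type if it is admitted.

no — a never used (weakening)
counts: a: 0, c [bound]: 1, b [bound]: 1
left-to-right use order: c, b
typing: ✓ — (T2 -> T2 -> T3) -> T2 -> T2 -> T3
summary: ordered ✗ | linear ✗ | affine ✓ | relevant ✗ | unrestricted ✓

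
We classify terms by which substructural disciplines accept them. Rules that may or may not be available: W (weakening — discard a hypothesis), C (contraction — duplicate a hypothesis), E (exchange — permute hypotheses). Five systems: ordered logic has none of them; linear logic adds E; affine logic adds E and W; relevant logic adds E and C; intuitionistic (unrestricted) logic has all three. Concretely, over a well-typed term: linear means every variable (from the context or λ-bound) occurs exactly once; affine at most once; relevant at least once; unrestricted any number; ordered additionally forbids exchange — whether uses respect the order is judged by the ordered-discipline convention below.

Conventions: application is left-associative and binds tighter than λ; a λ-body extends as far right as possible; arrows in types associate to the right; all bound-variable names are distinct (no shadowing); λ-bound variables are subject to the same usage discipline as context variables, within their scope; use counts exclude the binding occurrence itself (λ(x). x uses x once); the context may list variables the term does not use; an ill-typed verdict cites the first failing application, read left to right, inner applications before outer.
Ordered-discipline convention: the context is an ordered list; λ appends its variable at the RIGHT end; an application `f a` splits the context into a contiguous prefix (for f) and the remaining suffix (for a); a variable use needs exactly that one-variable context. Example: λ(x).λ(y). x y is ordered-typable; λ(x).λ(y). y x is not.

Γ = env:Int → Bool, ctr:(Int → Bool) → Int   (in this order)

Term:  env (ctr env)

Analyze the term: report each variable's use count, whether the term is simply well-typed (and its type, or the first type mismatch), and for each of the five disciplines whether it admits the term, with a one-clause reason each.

counts: env: 2; ctr: 1
order of uses: env, ctr, env
typing: the term checks, with type Bool
ordered ✗ (uses contraction: env ×2)
linear ✗ (uses contraction: env ×2)
affine ✗ (uses contraction: env ×2)
relevant ✓ (every one of env, ctr appears)
unrestricted ✓ (type-checks (Bool) and nothing is barred)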